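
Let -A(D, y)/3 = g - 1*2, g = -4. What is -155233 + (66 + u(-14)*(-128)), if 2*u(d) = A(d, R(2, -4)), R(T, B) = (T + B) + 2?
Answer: -156319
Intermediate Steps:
R(T, B) = 2 + B + T (R(T, B) = (B + T) + 2 = 2 + B + T)
A(D, y) = 18 (A(D, y) = -3*(-4 - 1*2) = -3*(-4 - 2) = -3*(-6) = 18)
u(d) = 9 (u(d) = (½)*18 = 9)
-155233 + (66 + u(-14)*(-128)) = -155233 + (66 + 9*(-128)) = -155233 + (66 - 1152) = -155233 - 1086 = -156319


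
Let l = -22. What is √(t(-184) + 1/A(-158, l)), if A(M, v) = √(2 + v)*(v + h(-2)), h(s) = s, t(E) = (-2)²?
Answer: √(14400 + 15*I*√5)/60 ≈ 2.0 + 0.0023292*I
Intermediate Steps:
t(E) = 4
A(M, v) = √(2 + v)*(-2 + v) (A(M, v) = √(2 + v)*(v - 2) = √(2 + v)*(-2 + v))
√(t(-184) + 1/A(-158, l)) = √(4 + 1/(√(2 - 22)*(-2 - 22))) = √(4 + 1/(√(-20)*(-24))) = √(4 + 1/((2*I*√5)*(-24))) = √(4 + 1/(-48*I*√5)) = √(4 + I*√5/240)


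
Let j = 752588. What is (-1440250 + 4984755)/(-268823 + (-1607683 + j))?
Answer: -3544505/1123918 ≈ -3.1537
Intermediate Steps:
(-1440250 + 4984755)/(-268823 + (-1607683 + j)) = (-1440250 + 4984755)/(-268823 + (-1607683 + 752588)) = 3544505/(-268823 - 855095) = 3544505/(-1123918) = 3544505*(-1/1123918) = -3544505/1123918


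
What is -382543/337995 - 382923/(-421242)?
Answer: -40819973/183240270 ≈ -0.22277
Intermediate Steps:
-382543/337995 - 382923/(-421242) = -382543*1/337995 - 382923*(-1/421242) = -1477/1305 + 127641/140414 = -40819973/183240270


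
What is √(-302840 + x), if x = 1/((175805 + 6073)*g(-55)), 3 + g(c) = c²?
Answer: I*√22871913820803389888931/274817658 ≈ 550.31*I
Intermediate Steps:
g(c) = -3 + c²
x = 1/549635316 (x = 1/((175805 + 6073)*(-3 + (-55)²)) = 1/(181878*(-3 + 3025)) = (1/181878)/3022 = (1/181878)*(1/3022) = 1/549635316 ≈ 1.8194e-9)
√(-302840 + x) = √(-302840 + 1/549635316) = √(-166451559097439/549635316) = I*√22871913820803389888931/274817658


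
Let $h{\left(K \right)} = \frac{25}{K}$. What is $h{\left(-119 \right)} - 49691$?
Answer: $- \frac{5913254}{119} \approx -49691.0$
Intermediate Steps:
$h{\left(-119 \right)} - 49691 = \frac{25}{-119} - 49691 = 25 \left(- \frac{1}{119}\right) - 49691 = - \frac{25}{119} - 49691 = - \frac{5913254}{119}$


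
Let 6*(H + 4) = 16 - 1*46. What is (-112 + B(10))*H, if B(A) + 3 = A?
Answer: 945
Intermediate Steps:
B(A) = -3 + A
H = -9 (H = -4 + (16 - 1*46)/6 = -4 + (16 - 46)/6 = -4 + (⅙)*(-30) = -4 - 5 = -9)
(-112 + B(10))*H = (-112 + (-3 + 10))*(-9) = (-112 + 7)*(-9) = -105*(-9) = 945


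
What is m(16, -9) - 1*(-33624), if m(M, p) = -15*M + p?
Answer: 33375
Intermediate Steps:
m(M, p) = p - 15*M
m(16, -9) - 1*(-33624) = (-9 - 15*16) - 1*(-33624) = (-9 - 240) + 33624 = -249 + 33624 = 33375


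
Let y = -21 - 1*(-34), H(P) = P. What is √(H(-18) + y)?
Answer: I*√5 ≈ 2.2361*I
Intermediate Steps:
y = 13 (y = -21 + 34 = 13)
√(H(-18) + y) = √(-18 + 13) = √(-5) = I*√5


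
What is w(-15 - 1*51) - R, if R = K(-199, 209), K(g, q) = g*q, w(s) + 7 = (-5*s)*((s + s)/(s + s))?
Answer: 41914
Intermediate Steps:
w(s) = -7 - 5*s (w(s) = -7 + (-5*s)*((s + s)/(s + s)) = -7 + (-5*s)*((2*s)/((2*s))) = -7 + (-5*s)*((2*s)*(1/(2*s))) = -7 - 5*s*1 = -7 - 5*s)
R = -41591 (R = -199*209 = -41591)
w(-15 - 1*51) - R = (-7 - 5*(-15 - 1*51)) - 1*(-41591) = (-7 - 5*(-15 - 51)) + 41591 = (-7 - 5*(-66)) + 41591 = (-7 + 330) + 41591 = 323 + 41591 = 41914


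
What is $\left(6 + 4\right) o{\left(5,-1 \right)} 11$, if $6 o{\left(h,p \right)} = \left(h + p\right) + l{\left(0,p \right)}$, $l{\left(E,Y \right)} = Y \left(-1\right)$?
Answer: $\frac{275}{3} \approx 91.667$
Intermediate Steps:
$l{\left(E,Y \right)} = - Y$
$o{\left(h,p \right)} = \frac{h}{6}$ ($o{\left(h,p \right)} = \frac{\left(h + p\right) - p}{6} = \frac{h}{6}$)
$\left(6 + 4\right) o{\left(5,-1 \right)} 11 = \left(6 + 4\right) \frac{1}{6} \cdot 5 \cdot 11 = 10 \cdot \frac{5}{6} \cdot 11 = \frac{25}{3} \cdot 11 = \frac{275}{3}$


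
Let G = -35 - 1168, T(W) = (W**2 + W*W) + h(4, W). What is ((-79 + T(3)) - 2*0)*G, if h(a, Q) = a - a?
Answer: 73383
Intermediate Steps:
h(a, Q) = 0
T(W) = 2*W**2 (T(W) = (W**2 + W*W) + 0 = (W**2 + W**2) + 0 = 2*W**2 + 0 = 2*W**2)
G = -1203
((-79 + T(3)) - 2*0)*G = ((-79 + 2*3**2) - 2*0)*(-1203) = ((-79 + 2*9) + 0)*(-1203) = ((-79 + 18) + 0)*(-1203) = (-61 + 0)*(-1203) = -61*(-1203) = 73383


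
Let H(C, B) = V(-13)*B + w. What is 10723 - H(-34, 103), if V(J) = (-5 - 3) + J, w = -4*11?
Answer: 12930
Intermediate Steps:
w = -44
V(J) = -8 + J
H(C, B) = -44 - 21*B (H(C, B) = (-8 - 13)*B - 44 = -21*B - 44 = -44 - 21*B)
10723 - H(-34, 103) = 10723 - (-44 - 21*103) = 10723 - (-44 - 2163) = 10723 - 1*(-2207) = 10723 + 2207 = 12930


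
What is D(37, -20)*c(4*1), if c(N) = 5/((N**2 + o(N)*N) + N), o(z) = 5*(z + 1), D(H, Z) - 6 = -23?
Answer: -17/24 ≈ -0.70833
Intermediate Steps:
D(H, Z) = -17 (D(H, Z) = 6 - 23 = -17)
o(z) = 5 + 5*z (o(z) = 5*(1 + z) = 5 + 5*z)
c(N) = 5/(N + N**2 + N*(5 + 5*N)) (c(N) = 5/((N**2 + (5 + 5*N)*N) + N) = 5/((N**2 + N*(5 + 5*N)) + N) = 5/(N + N**2 + N*(5 + 5*N)))
D(37, -20)*c(4*1) = -85/(6*(4*1)*(1 + 4*1)) = -85/(6*4*(1 + 4)) = -85/(6*4*5) = -17*1/24 = -17/24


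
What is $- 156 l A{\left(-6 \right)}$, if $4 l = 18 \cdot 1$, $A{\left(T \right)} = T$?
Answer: $4212$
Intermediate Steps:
$l = \frac{9}{2}$ ($l = \frac{18 \cdot 1}{4} = \frac{1}{4} \cdot 18 = \frac{9}{2} \approx 4.5$)
$- 156 l A{\left(-6 \right)} = \left(-156\right) \frac{9}{2} \left(-6\right) = \left(-702\right) \left(-6\right) = 4212$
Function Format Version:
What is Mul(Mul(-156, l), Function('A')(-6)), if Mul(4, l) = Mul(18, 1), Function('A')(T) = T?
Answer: 4212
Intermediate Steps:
l = Rational(9, 2) (l = Mul(Rational(1, 4), Mul(18, 1)) = Mul(Rational(1, 4), 18) = Rational(9, 2) ≈ 4.5000)
Mul(Mul(-156, l), Function('A')(-6)) = Mul(Mul(-156, Rational(9, 2)), -6) = Mul(-702, -6) = 4212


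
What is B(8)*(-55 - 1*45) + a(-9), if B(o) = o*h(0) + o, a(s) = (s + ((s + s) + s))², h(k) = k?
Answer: 496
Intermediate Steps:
a(s) = 16*s² (a(s) = (s + (2*s + s))² = (s + 3*s)² = (4*s)² = 16*s²)
B(o) = o (B(o) = o*0 + o = 0 + o = o)
B(8)*(-55 - 1*45) + a(-9) = 8*(-55 - 1*45) + 16*(-9)² = 8*(-55 - 45) + 16*81 = 8*(-100) + 1296 = -800 + 1296 = 496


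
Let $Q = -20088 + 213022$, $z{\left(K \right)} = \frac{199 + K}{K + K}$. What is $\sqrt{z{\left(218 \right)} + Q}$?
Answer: $\frac{\sqrt{9169040869}}{218} \approx 439.24$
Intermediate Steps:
$z{\left(K \right)} = \frac{199 + K}{2 K}$
$Q = 192934$
$\sqrt{z{\left(218 \right)} + Q} = \sqrt{\frac{199 + 218}{2 \cdot 218} + 192934} = \sqrt{\frac{1}{2} \cdot \frac{1}{218} \cdot 417 + 192934} = \sqrt{\frac{417}{436} + 192934} = \sqrt{\frac{84119641}{436}} = \frac{\sqrt{9169040869}}{218}$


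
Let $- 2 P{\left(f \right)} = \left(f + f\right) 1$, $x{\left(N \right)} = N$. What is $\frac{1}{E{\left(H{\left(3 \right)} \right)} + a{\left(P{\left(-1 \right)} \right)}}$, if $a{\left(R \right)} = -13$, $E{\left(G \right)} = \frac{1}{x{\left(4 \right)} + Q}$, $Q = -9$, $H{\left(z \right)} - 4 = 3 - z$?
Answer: $- \frac{5}{66} \approx -0.075758$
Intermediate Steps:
$H{\left(z \right)} = 7 - z$ ($H{\left(z \right)} = 4 - \left(-3 + z\right) = 7 - z$)
$P{\left(f \right)} = - f$ ($P{\left(f \right)} = - \frac{\left(f + f\right) 1}{2} = - \frac{2 f 1}{2} = - \frac{2 f}{2} = - f$)
$E{\left(G \right)} = - \frac{1}{5}$ ($E{\left(G \right)} = \frac{1}{4 - 9} = \frac{1}{-5} = - \frac{1}{5}$)
$\frac{1}{E{\left(H{\left(3 \right)} \right)} + a{\left(P{\left(-1 \right)} \right)}} = \frac{1}{- \frac{1}{5} - 13} = \frac{1}{- \frac{66}{5}} = - \frac{5}{66}$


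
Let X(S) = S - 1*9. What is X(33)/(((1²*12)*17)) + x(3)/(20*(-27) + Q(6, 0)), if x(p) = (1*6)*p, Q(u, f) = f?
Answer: 43/510 ≈ 0.084314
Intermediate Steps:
x(p) = 6*p
X(S) = -9 + S (X(S) = S - 9 = -9 + S)
X(33)/(((1²*12)*17)) + x(3)/(20*(-27) + Q(6, 0)) = (-9 + 33)/(((1²*12)*17)) + (6*3)/(20*(-27) + 0) = 24/(((1*12)*17)) + 18/(-540 + 0) = 24/((12*17)) + 18/(-540) = 24/204 + 18*(-1/540) = 24*(1/204) - 1/30 = 2/17 - 1/30 = 43/510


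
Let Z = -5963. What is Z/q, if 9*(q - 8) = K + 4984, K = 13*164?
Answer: -17889/2396 ≈ -7.4662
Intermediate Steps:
K = 2132
q = 2396/3 (q = 8 + (2132 + 4984)/9 = 8 + (⅑)*7116 = 8 + 2372/3 = 2396/3 ≈ 798.67)
Z/q = -5963/2396/3 = -5963*3/2396 = -17889/2396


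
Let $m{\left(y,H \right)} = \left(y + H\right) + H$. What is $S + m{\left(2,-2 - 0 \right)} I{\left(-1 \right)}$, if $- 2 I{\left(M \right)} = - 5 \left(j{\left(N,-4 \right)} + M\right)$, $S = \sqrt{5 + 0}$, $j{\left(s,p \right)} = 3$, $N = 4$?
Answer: $-10 + \sqrt{5} \approx -7.7639$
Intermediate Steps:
$S = \sqrt{5} \approx 2.2361$
$I{\left(M \right)} = \frac{15}{2} + \frac{5 M}{2}$ ($I{\left(M \right)} = - \frac{\left(-5\right) \left(3 + M\right)}{2} = - \frac{-15 - 5 M}{2} = \frac{15}{2} + \frac{5 M}{2}$)
$m{\left(y,H \right)} = y + 2 H$ ($m{\left(y,H \right)} = \left(H + y\right) + H = y + 2 H$)
$S + m{\left(2,-2 - 0 \right)} I{\left(-1 \right)} = \sqrt{5} + \left(2 + 2 \left(-2 - 0\right)\right) \left(\frac{15}{2} + \frac{5}{2} \left(-1\right)\right) = \sqrt{5} + \left(2 + 2 \left(-2 + 0\right)\right) \left(\frac{15}{2} - \frac{5}{2}\right) = \sqrt{5} + \left(2 + 2 \left(-2\right)\right) 5 = \sqrt{5} + \left(2 - 4\right) 5 = \sqrt{5} - 10 = -10 + \sqrt{5}$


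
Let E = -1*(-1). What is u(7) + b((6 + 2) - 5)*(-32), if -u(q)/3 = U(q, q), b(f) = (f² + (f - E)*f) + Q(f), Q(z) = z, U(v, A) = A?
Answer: -597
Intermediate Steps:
E = 1
b(f) = f + f² + f*(-1 + f) (b(f) = (f² + (f - 1*1)*f) + f = (f² + (f - 1)*f) + f = (f² + (-1 + f)*f) + f = (f² + f*(-1 + f)) + f = f + f² + f*(-1 + f))
u(q) = -3*q
u(7) + b((6 + 2) - 5)*(-32) = -3*7 + (2*((6 + 2) - 5)²)*(-32) = -21 + (2*(8 - 5)²)*(-32) = -21 + (2*3²)*(-32) = -21 + (2*9)*(-32) = -21 + 18*(-32) = -21 - 576 = -597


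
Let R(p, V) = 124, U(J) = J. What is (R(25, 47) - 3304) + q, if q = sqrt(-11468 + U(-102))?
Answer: -3180 + I*sqrt(11570) ≈ -3180.0 + 107.56*I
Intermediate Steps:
q = I*sqrt(11570) (q = sqrt(-11468 - 102) = sqrt(-11570) = I*sqrt(11570) ≈ 107.56*I)
(R(25, 47) - 3304) + q = (124 - 3304) + I*sqrt(11570) = -3180 + I*sqrt(11570)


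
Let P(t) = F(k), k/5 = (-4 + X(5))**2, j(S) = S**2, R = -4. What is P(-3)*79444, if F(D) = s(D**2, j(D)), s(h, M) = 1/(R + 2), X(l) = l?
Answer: -39722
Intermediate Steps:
k = 5 (k = 5*(-4 + 5)**2 = 5*1**2 = 5*1 = 5)
s(h, M) = -1/2 (s(h, M) = 1/(-4 + 2) = 1/(-2) = -1/2)
F(D) = -1/2
P(t) = -1/2
P(-3)*79444 = -1/2*79444 = -39722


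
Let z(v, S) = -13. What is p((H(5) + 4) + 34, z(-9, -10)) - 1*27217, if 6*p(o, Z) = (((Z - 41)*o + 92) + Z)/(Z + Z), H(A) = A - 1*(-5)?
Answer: -4243339/156 ≈ -27201.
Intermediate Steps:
H(A) = 5 + A (H(A) = A + 5 = 5 + A)
p(o, Z) = (92 + Z + o*(-41 + Z))/(12*Z) (p(o, Z) = ((((Z - 41)*o + 92) + Z)/(Z + Z))/6 = ((((-41 + Z)*o + 92) + Z)/((2*Z)))/6 = (((o*(-41 + Z) + 92) + Z)*(1/(2*Z)))/6 = (((92 + o*(-41 + Z)) + Z)*(1/(2*Z)))/6 = ((92 + Z + o*(-41 + Z))*(1/(2*Z)))/6 = ((92 + Z + o*(-41 + Z))/(2*Z))/6 = (92 + Z + o*(-41 + Z))/(12*Z))
p((H(5) + 4) + 34, z(-9, -10)) - 1*27217 = (1/12)*(92 - 41*(((5 + 5) + 4) + 34) - 13*(1 + (((5 + 5) + 4) + 34)))/(-13) - 1*27217 = (1/12)*(-1/13)*(92 - 41*((10 + 4) + 34) - 13*(1 + ((10 + 4) + 34))) - 27217 = (1/12)*(-1/13)*(92 - 41*(14 + 34) - 13*(1 + (14 + 34))) - 27217 = (1/12)*(-1/13)*(92 - 41*48 - 13*(1 + 48)) - 27217 = (1/12)*(-1/13)*(92 - 1968 - 13*49) - 27217 = (1/12)*(-1/13)*(92 - 1968 - 637) - 27217 = (1/12)*(-1/13)*(-2513) - 27217 = 2513/156 - 27217 = -4243339/156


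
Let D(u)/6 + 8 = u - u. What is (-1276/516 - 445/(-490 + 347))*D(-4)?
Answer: -188608/6149 ≈ -30.673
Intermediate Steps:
D(u) = -48 (D(u) = -48 + 6*(u - u) = -48 + 6*0 = -48 + 0 = -48)
(-1276/516 - 445/(-490 + 347))*D(-4) = (-1276/516 - 445/(-490 + 347))*(-48) = (-1276*1/516 - 445/(-143))*(-48) = (-319/129 - 445*(-1/143))*(-48) = (-319/129 + 445/143)*(-48) = (11788/18447)*(-48) = -188608/6149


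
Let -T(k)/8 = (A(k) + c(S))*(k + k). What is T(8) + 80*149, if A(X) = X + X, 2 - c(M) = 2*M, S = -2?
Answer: 9104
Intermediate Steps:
c(M) = 2 - 2*M
A(X) = 2*X
T(k) = -16*k*(6 + 2*k) (T(k) = -8*(2*k + (2 - 2*(-2)))*(k + k) = -8*(2*k + (2 + 4))*2*k = -8*(2*k + 6)*2*k = -8*(6 + 2*k)*2*k = -16*k*(6 + 2*k))
T(8) + 80*149 = -32*8*(3 + 8) + 80*149 = -32*8*11 + 11920 = -2816 + 11920 = 9104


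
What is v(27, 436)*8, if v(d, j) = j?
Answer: 3488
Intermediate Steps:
v(27, 436)*8 = 436*8 = 3488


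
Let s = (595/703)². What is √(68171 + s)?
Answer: 2*√8422768941/703 ≈ 261.10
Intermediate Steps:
s = 354025/494209 (s = (595*(1/703))² = (595/703)² = 354025/494209 ≈ 0.71635)
√(68171 + s) = √(68171 + 354025/494209) = √(33691075764/494209) = 2*√8422768941/703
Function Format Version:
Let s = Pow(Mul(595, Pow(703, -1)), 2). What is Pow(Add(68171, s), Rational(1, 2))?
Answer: Mul(Rational(2, 703), Pow(8422768941, Rational(1, 2))) ≈ 261.10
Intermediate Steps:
s = Rational(354025, 494209) (s = Pow(Mul(595, Rational(1, 703)), 2) = Pow(Rational(595, 703), 2) = Rational(354025, 494209) ≈ 0.71635)
Pow(Add(68171, s), Rational(1, 2)) = Pow(Add(68171, Rational(354025, 494209)), Rational(1, 2)) = Pow(Rational(33691075764, 494209), Rational(1, 2)) = Mul(Rational(2, 703), Pow(8422768941, Rational(1, 2)))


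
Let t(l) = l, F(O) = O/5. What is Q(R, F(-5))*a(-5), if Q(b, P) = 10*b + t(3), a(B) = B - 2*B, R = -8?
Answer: -385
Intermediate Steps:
F(O) = O/5 (F(O) = O*(⅕) = O/5)
a(B) = -B
Q(b, P) = 3 + 10*b (Q(b, P) = 10*b + 3 = 3 + 10*b)
Q(R, F(-5))*a(-5) = (3 + 10*(-8))*(-1*(-5)) = (3 - 80)*5 = -77*5 = -385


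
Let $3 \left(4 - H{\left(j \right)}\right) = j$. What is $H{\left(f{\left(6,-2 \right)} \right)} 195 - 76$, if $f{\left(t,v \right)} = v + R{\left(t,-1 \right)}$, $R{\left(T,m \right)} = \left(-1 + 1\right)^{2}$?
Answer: $834$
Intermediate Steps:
$R{\left(T,m \right)} = 0$ ($R{\left(T,m \right)} = 0^{2} = 0$)
$f{\left(t,v \right)} = v$ ($f{\left(t,v \right)} = v + 0 = v$)
$H{\left(j \right)} = 4 - \frac{j}{3}$
$H{\left(f{\left(6,-2 \right)} \right)} 195 - 76 = \left(4 - - \frac{2}{3}\right) 195 - 76 = \left(4 + \frac{2}{3}\right) 195 - 76 = \frac{14}{3} \cdot 195 - 76 = 910 - 76 = 834$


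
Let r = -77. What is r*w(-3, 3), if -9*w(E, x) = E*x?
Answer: -77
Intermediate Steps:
w(E, x) = -E*x/9
r*w(-3, 3) = -(-77)*(-3)*3/9 = -77*1 = -77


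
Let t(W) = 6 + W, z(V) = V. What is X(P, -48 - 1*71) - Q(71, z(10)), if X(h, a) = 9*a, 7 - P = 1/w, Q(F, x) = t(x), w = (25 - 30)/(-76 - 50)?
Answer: -1087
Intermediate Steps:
w = 5/126 (w = -5/(-126) = -5*(-1/126) = 5/126 ≈ 0.039683)
Q(F, x) = 6 + x
P = -91/5 (P = 7 - 1/5/126 = 7 - 1*126/5 = 7 - 126/5 = -91/5 ≈ -18.200)
X(P, -48 - 1*71) - Q(71, z(10)) = 9*(-48 - 1*71) - (6 + 10) = 9*(-48 - 71) - 1*16 = 9*(-119) - 16 = -1071 - 16 = -1087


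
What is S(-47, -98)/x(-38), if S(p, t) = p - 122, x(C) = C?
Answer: 169/38 ≈ 4.4474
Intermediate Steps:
S(p, t) = -122 + p
S(-47, -98)/x(-38) = (-122 - 47)/(-38) = -169*(-1/38) = 169/38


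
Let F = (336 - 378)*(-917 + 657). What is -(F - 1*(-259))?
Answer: -11179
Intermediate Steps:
F = 10920 (F = -42*(-260) = 10920)
-(F - 1*(-259)) = -(10920 - 1*(-259)) = -(10920 + 259) = -1*11179 = -11179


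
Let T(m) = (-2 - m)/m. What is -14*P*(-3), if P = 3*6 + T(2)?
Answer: 672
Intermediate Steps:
T(m) = (-2 - m)/m
P = 16 (P = 3*6 + (-2 - 1*2)/2 = 18 + (-2 - 2)/2 = 18 + (½)*(-4) = 18 - 2 = 16)
-14*P*(-3) = -14*16*(-3) = -224*(-3) = -1*(-672) = 672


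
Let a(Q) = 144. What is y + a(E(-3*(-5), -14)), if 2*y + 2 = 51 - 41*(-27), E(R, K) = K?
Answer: 722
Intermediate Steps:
y = 578 (y = -1 + (51 - 41*(-27))/2 = -1 + (51 + 1107)/2 = -1 + (½)*1158 = -1 + 579 = 578)
y + a(E(-3*(-5), -14)) = 578 + 144 = 722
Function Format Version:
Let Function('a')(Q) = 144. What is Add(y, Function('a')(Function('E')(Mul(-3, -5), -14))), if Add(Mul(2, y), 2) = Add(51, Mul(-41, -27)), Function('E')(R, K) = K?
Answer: 722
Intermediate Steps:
y = 578 (y = Add(-1, Mul(Rational(1, 2), Add(51, Mul(-41, -27)))) = Add(-1, Mul(Rational(1, 2), Add(51, 1107))) = Add(-1, Mul(Rational(1, 2), 1158)) = Add(-1, 579) = 578)
Add(y, Function('a')(Function('E')(Mul(-3, -5), -14))) = Add(578, 144) = 722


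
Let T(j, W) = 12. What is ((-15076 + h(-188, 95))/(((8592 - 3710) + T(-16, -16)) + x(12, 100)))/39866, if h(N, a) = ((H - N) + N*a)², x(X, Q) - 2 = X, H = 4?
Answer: 26011929/16305194 ≈ 1.5953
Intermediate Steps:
x(X, Q) = 2 + X
h(N, a) = (4 - N + N*a)² (h(N, a) = ((4 - N) + N*a)² = (4 - N + N*a)²)
((-15076 + h(-188, 95))/(((8592 - 3710) + T(-16, -16)) + x(12, 100)))/39866 = ((-15076 + (4 - 1*(-188) - 188*95)²)/(((8592 - 3710) + 12) + (2 + 12)))/39866 = ((-15076 + (4 + 188 - 17860)²)/((4882 + 12) + 14))*(1/39866) = ((-15076 + (-17668)²)/(4894 + 14))*(1/39866) = ((-15076 + 312158224)/4908)*(1/39866) = (312143148*(1/4908))*(1/39866) = (26011929/409)*(1/39866) = 26011929/16305194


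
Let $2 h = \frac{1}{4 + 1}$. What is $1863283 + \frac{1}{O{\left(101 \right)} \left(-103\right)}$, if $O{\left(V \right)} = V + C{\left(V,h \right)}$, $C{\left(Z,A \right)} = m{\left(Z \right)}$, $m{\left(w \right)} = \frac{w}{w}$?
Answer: $\frac{19575651197}{10506} \approx 1.8633 \cdot 10^{6}$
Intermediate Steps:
$m{\left(w \right)} = 1$
$h = \frac{1}{10}$ ($h = \frac{1}{2 \left(4 + 1\right)} = \frac{1}{2 \cdot 5} = \frac{1}{2} \cdot \frac{1}{5} = \frac{1}{10} \approx 0.1$)
$C{\left(Z,A \right)} = 1$
$O{\left(V \right)} = 1 + V$ ($O{\left(V \right)} = V + 1 = 1 + V$)
$1863283 + \frac{1}{O{\left(101 \right)} \left(-103\right)} = 1863283 + \frac{1}{\left(1 + 101\right) \left(-103\right)} = 1863283 + \frac{1}{102 \left(-103\right)} = 1863283 + \frac{1}{-10506} = 1863283 - \frac{1}{10506} = \frac{19575651197}{10506}$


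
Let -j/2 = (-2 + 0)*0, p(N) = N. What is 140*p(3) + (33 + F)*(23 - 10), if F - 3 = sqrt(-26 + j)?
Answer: 888 + 13*I*sqrt(26) ≈ 888.0 + 66.287*I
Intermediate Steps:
j = 0 (j = -2*(-2 + 0)*0 = -(-4)*0 = -2*0 = 0)
F = 3 + I*sqrt(26) (F = 3 + sqrt(-26 + 0) = 3 + sqrt(-26) = 3 + I*sqrt(26) ≈ 3.0 + 5.099*I)
140*p(3) + (33 + F)*(23 - 10) = 140*3 + (33 + (3 + I*sqrt(26)))*(23 - 10) = 420 + (36 + I*sqrt(26))*13 = 420 + (468 + 13*I*sqrt(26)) = 888 + 13*I*sqrt(26)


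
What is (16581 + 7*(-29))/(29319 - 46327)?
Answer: -8189/8504 ≈ -0.96296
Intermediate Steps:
(16581 + 7*(-29))/(29319 - 46327) = (16581 - 203)/(-17008) = 16378*(-1/17008) = -8189/8504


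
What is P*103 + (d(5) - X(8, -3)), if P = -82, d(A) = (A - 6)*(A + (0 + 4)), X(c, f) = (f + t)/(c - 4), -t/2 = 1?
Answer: -33815/4 ≈ -8453.8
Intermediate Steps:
t = -2 (t = -2*1 = -2)
X(c, f) = (-2 + f)/(-4 + c) (X(c, f) = (f - 2)/(c - 4) = (-2 + f)/(-4 + c))
d(A) = (-6 + A)*(4 + A) (d(A) = (-6 + A)*(A + 4) = (-6 + A)*(4 + A))
P*103 + (d(5) - X(8, -3)) = -82*103 + ((-24 + 5² - 2*5) - (-2 - 3)/(-4 + 8)) = -8446 + ((-24 + 25 - 10) - (-5)/4) = -8446 + (-9 - (-5)/4) = -8446 + (-9 - 1*(-5/4)) = -8446 + (-9 + 5/4) = -8446 - 31/4 = -33815/4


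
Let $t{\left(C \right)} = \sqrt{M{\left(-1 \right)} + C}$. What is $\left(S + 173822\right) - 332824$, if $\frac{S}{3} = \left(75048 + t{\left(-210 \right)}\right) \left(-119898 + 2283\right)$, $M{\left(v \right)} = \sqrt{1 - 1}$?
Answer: $-26480470562 - 352845 i \sqrt{210} \approx -2.648 \cdot 10^{10} - 5.1132 \cdot 10^{6} i$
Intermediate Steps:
$M{\left(v \right)} = 0$ ($M{\left(v \right)} = \sqrt{0} = 0$)
$t{\left(C \right)} = \sqrt{C}$ ($t{\left(C \right)} = \sqrt{0 + C} = \sqrt{C}$)
$S = -26480311560 - 352845 i \sqrt{210}$ ($S = 3 \left(75048 + \sqrt{-210}\right) \left(-119898 + 2283\right) = 3 \left(75048 + i \sqrt{210}\right) \left(-117615\right) = 3 \left(-8826770520 - 117615 i \sqrt{210}\right) = -26480311560 - 352845 i \sqrt{210} \approx -2.648 \cdot 10^{10} - 5.1132 \cdot 10^{6} i$)
$\left(S + 173822\right) - 332824 = \left(\left(-26480311560 - 352845 i \sqrt{210}\right) + 173822\right) - 332824 = \left(-26480137738 - 352845 i \sqrt{210}\right) - 332824 = -26480470562 - 352845 i \sqrt{210}$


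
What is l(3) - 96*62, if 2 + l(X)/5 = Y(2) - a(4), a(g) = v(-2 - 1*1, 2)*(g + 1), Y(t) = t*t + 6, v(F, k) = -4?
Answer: -5812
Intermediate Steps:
Y(t) = 6 + t² (Y(t) = t² + 6 = 6 + t²)
a(g) = -4 - 4*g (a(g) = -4*(g + 1) = -4*(1 + g) = -4 - 4*g)
l(X) = 140 (l(X) = -10 + 5*((6 + 2²) - (-4 - 4*4)) = -10 + 5*((6 + 4) - (-4 - 16)) = -10 + 5*(10 - 1*(-20)) = -10 + 5*(10 + 20) = -10 + 5*30 = -10 + 150 = 140)
l(3) - 96*62 = 140 - 96*62 = 140 - 5952 = -5812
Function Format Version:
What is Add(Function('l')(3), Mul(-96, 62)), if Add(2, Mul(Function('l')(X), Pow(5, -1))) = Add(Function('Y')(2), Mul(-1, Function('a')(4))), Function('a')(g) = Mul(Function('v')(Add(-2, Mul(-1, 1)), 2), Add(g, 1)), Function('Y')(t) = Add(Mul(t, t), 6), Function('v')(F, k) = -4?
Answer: -5812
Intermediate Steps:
Function('Y')(t) = Add(6, Pow(t, 2)) (Function('Y')(t) = Add(Pow(t, 2), 6) = Add(6, Pow(t, 2)))
Function('a')(g) = Add(-4, Mul(-4, g)) (Function('a')(g) = Mul(-4, Add(g, 1)) = Mul(-4, Add(1, g)) = Add(-4, Mul(-4, g)))
Function('l')(X) = 140 (Function('l')(X) = Add(-10, Mul(5, Add(Add(6, Pow(2, 2)), Mul(-1, Add(-4, Mul(-4, 4)))))) = Add(-10, Mul(5, Add(Add(6, 4), Mul(-1, Add(-4, -16))))) = Add(-10, Mul(5, Add(10, Mul(-1, -20)))) = Add(-10, Mul(5, Add(10, 20))) = Add(-10, Mul(5, 30)) = Add(-10, 150) = 140)
Add(Function('l')(3), Mul(-96, 62)) = Add(140, Mul(-96, 62)) = Add(140, -5952) = -5812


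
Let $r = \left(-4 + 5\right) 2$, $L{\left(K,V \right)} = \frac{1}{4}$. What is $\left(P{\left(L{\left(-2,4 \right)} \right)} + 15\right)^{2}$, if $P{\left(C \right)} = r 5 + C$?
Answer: $\frac{10201}{16} \approx 637.56$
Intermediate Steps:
$L{\left(K,V \right)} = \frac{1}{4}$
$r = 2$ ($r = 1 \cdot 2 = 2$)
$P{\left(C \right)} = 10 + C$ ($P{\left(C \right)} = 2 \cdot 5 + C = 10 + C$)
$\left(P{\left(L{\left(-2,4 \right)} \right)} + 15\right)^{2} = \left(\left(10 + \frac{1}{4}\right) + 15\right)^{2} = \left(\frac{41}{4} + 15\right)^{2} = \left(\frac{101}{4}\right)^{2} = \frac{10201}{16}$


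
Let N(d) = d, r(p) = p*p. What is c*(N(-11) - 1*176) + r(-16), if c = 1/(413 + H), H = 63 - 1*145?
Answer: 84549/331 ≈ 255.44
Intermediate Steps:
r(p) = p**2
H = -82 (H = 63 - 145 = -82)
c = 1/331 (c = 1/(413 - 82) = 1/331 ≈ 0.0030211)
c*(N(-11) - 1*176) + r(-16) = (-11 - 1*176)/331 + (-16)**2 = (-11 - 176)/331 + 256 = (1/331)*(-187) + 256 = -187/331 + 256 = 84549/331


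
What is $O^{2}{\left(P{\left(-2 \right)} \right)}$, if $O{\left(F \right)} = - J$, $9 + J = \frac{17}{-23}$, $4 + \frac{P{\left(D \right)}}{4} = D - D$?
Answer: $\frac{50176}{529} \approx 94.851$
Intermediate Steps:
$P{\left(D \right)} = -16$ ($P{\left(D \right)} = -16 + 4 \left(D - D\right) = -16 + 4 \cdot 0 = -16 + 0 = -16$)
$J = - \frac{224}{23}$ ($J = -9 + \frac{17}{-23} = -9 + 17 \left(- \frac{1}{23}\right) = -9 - \frac{17}{23} = - \frac{224}{23} \approx -9.7391$)
$O{\left(F \right)} = \frac{224}{23}$ ($O{\left(F \right)} = \left(-1\right) \left(- \frac{224}{23}\right) = \frac{224}{23}$)
$O^{2}{\left(P{\left(-2 \right)} \right)} = \left(\frac{224}{23}\right)^{2} = \frac{50176}{529}$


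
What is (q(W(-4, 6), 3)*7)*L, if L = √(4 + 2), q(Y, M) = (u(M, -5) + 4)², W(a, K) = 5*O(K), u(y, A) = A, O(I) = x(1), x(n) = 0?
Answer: 7*√6 ≈ 17.146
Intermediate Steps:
O(I) = 0
W(a, K) = 0 (W(a, K) = 5*0 = 0)
q(Y, M) = 1 (q(Y, M) = (-5 + 4)² = (-1)² = 1)
L = √6 ≈ 2.4495
(q(W(-4, 6), 3)*7)*L = (1*7)*√6 = 7*√6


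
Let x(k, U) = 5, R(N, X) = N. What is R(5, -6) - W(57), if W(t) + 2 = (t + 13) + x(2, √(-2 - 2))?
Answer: -68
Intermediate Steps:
W(t) = 16 + t (W(t) = -2 + ((t + 13) + 5) = -2 + ((13 + t) + 5) = -2 + (18 + t) = 16 + t)
R(5, -6) - W(57) = 5 - (16 + 57) = 5 - 1*73 = 5 - 73 = -68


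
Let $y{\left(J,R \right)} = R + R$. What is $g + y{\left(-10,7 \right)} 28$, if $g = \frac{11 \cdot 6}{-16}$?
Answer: $\frac{3103}{8} \approx 387.88$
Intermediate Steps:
$y{\left(J,R \right)} = 2 R$
$g = - \frac{33}{8}$ ($g = 66 \left(- \frac{1}{16}\right) = - \frac{33}{8} \approx -4.125$)
$g + y{\left(-10,7 \right)} 28 = - \frac{33}{8} + 2 \cdot 7 \cdot 28 = - \frac{33}{8} + 14 \cdot 28 = - \frac{33}{8} + 392 = \frac{3103}{8}$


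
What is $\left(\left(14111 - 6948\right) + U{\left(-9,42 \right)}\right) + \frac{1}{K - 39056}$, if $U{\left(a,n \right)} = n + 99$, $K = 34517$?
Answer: $\frac{33152855}{4539} \approx 7304.0$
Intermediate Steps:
$U{\left(a,n \right)} = 99 + n$
$\left(\left(14111 - 6948\right) + U{\left(-9,42 \right)}\right) + \frac{1}{K - 39056} = \left(\left(14111 - 6948\right) + \left(99 + 42\right)\right) + \frac{1}{34517 - 39056} = \left(7163 + 141\right) + \frac{1}{-4539} = 7304 - \frac{1}{4539} = \frac{33152855}{4539}$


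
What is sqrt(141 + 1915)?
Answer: 2*sqrt(514) ≈ 45.343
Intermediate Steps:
sqrt(141 + 1915) = sqrt(2056) = 2*sqrt(514)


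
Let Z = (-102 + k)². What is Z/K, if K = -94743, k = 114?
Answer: -16/10527 ≈ -0.0015199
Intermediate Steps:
Z = 144 (Z = (-102 + 114)² = 12² = 144)
Z/K = 144/(-94743) = 144*(-1/94743) = -16/10527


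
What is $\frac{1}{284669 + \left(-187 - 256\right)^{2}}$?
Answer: $\frac{1}{480918} \approx 2.0794 \cdot 10^{-6}$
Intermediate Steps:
$\frac{1}{284669 + \left(-187 - 256\right)^{2}} = \frac{1}{284669 + \left(-443\right)^{2}} = \frac{1}{284669 + 196249} = \frac{1}{480918}$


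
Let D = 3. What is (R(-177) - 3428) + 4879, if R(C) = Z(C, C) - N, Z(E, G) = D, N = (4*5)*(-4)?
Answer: 1534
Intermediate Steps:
N = -80 (N = 20*(-4) = -80)
Z(E, G) = 3
R(C) = 83 (R(C) = 3 - 1*(-80) = 3 + 80 = 83)
(R(-177) - 3428) + 4879 = (83 - 3428) + 4879 = -3345 + 4879 = 1534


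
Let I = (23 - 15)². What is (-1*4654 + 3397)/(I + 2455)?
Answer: -1257/2519 ≈ -0.49901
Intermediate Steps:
I = 64 (I = 8² = 64)
(-1*4654 + 3397)/(I + 2455) = (-1*4654 + 3397)/(64 + 2455) = (-4654 + 3397)/2519 = -1257*1/2519 = -1257/2519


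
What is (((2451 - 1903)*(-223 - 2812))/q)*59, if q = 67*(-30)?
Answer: 9812762/201 ≈ 48820.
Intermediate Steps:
q = -2010
(((2451 - 1903)*(-223 - 2812))/q)*59 = (((2451 - 1903)*(-223 - 2812))/(-2010))*59 = ((548*(-3035))*(-1/2010))*59 = -1663180*(-1/2010)*59 = (166318/201)*59 = 9812762/201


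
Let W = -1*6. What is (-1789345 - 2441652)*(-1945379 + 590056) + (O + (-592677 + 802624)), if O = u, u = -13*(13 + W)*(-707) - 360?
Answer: 5734367820955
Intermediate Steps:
W = -6
u = 63977 (u = -13*(13 - 6)*(-707) - 360 = -13*7*(-707) - 360 = -91*(-707) - 360 = 64337 - 360 = 63977)
O = 63977
(-1789345 - 2441652)*(-1945379 + 590056) + (O + (-592677 + 802624)) = (-1789345 - 2441652)*(-1945379 + 590056) + (63977 + (-592677 + 802624)) = -4230997*(-1355323) + (63977 + 209947) = 5734367547031 + 273924 = 5734367820955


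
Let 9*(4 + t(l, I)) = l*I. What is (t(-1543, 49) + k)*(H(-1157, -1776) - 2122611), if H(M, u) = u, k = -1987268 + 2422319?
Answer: -906361688088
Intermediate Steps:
k = 435051
t(l, I) = -4 + I*l/9 (t(l, I) = -4 + (l*I)/9 = -4 + (I*l)/9 = -4 + I*l/9)
(t(-1543, 49) + k)*(H(-1157, -1776) - 2122611) = ((-4 + (⅑)*49*(-1543)) + 435051)*(-1776 - 2122611) = ((-4 - 75607/9) + 435051)*(-2124387) = (-75643/9 + 435051)*(-2124387) = (3839816/9)*(-2124387) = -906361688088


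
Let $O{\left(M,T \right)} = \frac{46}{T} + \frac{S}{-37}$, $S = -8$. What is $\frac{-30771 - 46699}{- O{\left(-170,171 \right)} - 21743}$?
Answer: $\frac{490152690}{137571031} \approx 3.5629$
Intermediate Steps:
$O{\left(M,T \right)} = \frac{8}{37} + \frac{46}{T}$ ($O{\left(M,T \right)} = \frac{46}{T} - \frac{8}{-37} = \frac{46}{T} - - \frac{8}{37} = \frac{46}{T} + \frac{8}{37} = \frac{8}{37} + \frac{46}{T}$)
$\frac{-30771 - 46699}{- O{\left(-170,171 \right)} - 21743} = \frac{-30771 - 46699}{- (\frac{8}{37} + \frac{46}{171}) - 21743} = - \frac{77470}{- (\frac{8}{37} + 46 \cdot \frac{1}{171}) - 21743} = - \frac{77470}{- (\frac{8}{37} + \frac{46}{171}) - 21743} = - \frac{77470}{\left(-1\right) \frac{3070}{6327} - 21743} = - \frac{77470}{- \frac{3070}{6327} - 21743} = - \frac{77470}{- \frac{137571031}{6327}} = \left(-77470\right) \left(- \frac{6327}{137571031}\right) = \frac{490152690}{137571031}$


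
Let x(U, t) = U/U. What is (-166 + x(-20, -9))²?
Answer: 27225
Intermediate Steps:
x(U, t) = 1
(-166 + x(-20, -9))² = (-166 + 1)² = (-165)² = 27225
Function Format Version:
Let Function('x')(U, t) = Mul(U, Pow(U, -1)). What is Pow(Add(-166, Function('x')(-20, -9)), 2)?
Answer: 27225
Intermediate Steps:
Function('x')(U, t) = 1
Pow(Add(-166, Function('x')(-20, -9)), 2) = Pow(Add(-166, 1), 2) = Pow(-165, 2) = 27225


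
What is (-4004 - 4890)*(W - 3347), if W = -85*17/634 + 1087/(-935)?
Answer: 8832223890261/296395 ≈ 2.9799e+7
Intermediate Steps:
W = -2040233/592790 (W = -1445*1/634 + 1087*(-1/935) = -1445/634 - 1087/935 = -2040233/592790 ≈ -3.4417)
(-4004 - 4890)*(W - 3347) = (-4004 - 4890)*(-2040233/592790 - 3347) = -8894*(-1986108363/592790) = 8832223890261/296395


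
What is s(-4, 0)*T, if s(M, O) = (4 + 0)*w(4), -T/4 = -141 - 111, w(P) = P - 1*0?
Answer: 16128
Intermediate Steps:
w(P) = P (w(P) = P + 0 = P)
T = 1008 (T = -4*(-141 - 111) = -4*(-252) = 1008)
s(M, O) = 16 (s(M, O) = (4 + 0)*4 = 4*4 = 16)
s(-4, 0)*T = 16*1008 = 16128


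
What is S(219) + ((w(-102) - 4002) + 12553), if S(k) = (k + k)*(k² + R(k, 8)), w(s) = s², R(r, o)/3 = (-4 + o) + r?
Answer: 21318895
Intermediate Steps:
R(r, o) = -12 + 3*o + 3*r (R(r, o) = 3*((-4 + o) + r) = 3*(-4 + o + r) = -12 + 3*o + 3*r)
S(k) = 2*k*(12 + k² + 3*k) (S(k) = (k + k)*(k² + (-12 + 3*8 + 3*k)) = (2*k)*(k² + (-12 + 24 + 3*k)) = (2*k)*(k² + (12 + 3*k)) = (2*k)*(12 + k² + 3*k) = 2*k*(12 + k² + 3*k))
S(219) + ((w(-102) - 4002) + 12553) = 2*219*(12 + 219² + 3*219) + (((-102)² - 4002) + 12553) = 2*219*(12 + 47961 + 657) + ((10404 - 4002) + 12553) = 2*219*48630 + (6402 + 12553) = 21299940 + 18955 = 21318895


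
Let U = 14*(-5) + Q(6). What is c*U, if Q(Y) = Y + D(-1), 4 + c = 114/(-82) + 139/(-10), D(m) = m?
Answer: 102817/82 ≈ 1253.9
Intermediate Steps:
c = -7909/410 (c = -4 + (114/(-82) + 139/(-10)) = -4 + (114*(-1/82) + 139*(-⅒)) = -4 + (-57/41 - 139/10) = -4 - 6269/410 = -7909/410 ≈ -19.290)
Q(Y) = -1 + Y (Q(Y) = Y - 1 = -1 + Y)
U = -65 (U = 14*(-5) + (-1 + 6) = -70 + 5 = -65)
c*U = -7909/410*(-65) = 102817/82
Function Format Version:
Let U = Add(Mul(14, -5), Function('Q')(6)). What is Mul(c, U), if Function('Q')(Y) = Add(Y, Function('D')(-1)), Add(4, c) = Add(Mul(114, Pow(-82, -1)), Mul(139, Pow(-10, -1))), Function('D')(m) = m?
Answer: Rational(102817, 82) ≈ 1253.9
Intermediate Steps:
c = Rational(-7909, 410) (c = Add(-4, Add(Mul(114, Pow(-82, -1)), Mul(139, Pow(-10, -1)))) = Add(-4, Add(Mul(114, Rational(-1, 82)), Mul(139, Rational(-1, 10)))) = Add(-4, Add(Rational(-57, 41), Rational(-139, 10))) = Add(-4, Rational(-6269, 410)) = Rational(-7909, 410) ≈ -19.290)
Function('Q')(Y) = Add(-1, Y) (Function('Q')(Y) = Add(Y, -1) = Add(-1, Y))
U = -65 (U = Add(Mul(14, -5), Add(-1, 6)) = Add(-70, 5) = -65)
Mul(c, U) = Mul(Rational(-7909, 410), -65) = Rational(102817, 82)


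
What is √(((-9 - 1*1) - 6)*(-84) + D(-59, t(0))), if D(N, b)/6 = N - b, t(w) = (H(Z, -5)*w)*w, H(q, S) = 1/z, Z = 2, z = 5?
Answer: 3*√110 ≈ 31.464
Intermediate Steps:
H(q, S) = ⅕ (H(q, S) = 1/5 = ⅕)
t(w) = w²/5 (t(w) = (w/5)*w = w²/5)
D(N, b) = -6*b + 6*N (D(N, b) = 6*(N - b) = -6*b + 6*N)
√(((-9 - 1*1) - 6)*(-84) + D(-59, t(0))) = √(((-9 - 1*1) - 6)*(-84) + (-6*0²/5 + 6*(-59))) = √(((-9 - 1) - 6)*(-84) + (-6*0/5 - 354)) = √((-10 - 6)*(-84) + (-6*0 - 354)) = √(-16*(-84) + (0 - 354)) = √(1344 - 354) = √990 = 3*√110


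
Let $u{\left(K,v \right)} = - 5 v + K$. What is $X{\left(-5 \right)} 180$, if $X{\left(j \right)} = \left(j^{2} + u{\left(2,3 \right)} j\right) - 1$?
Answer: $16020$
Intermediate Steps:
$u{\left(K,v \right)} = K - 5 v$
$X{\left(j \right)} = -1 + j^{2} - 13 j$ ($X{\left(j \right)} = \left(j^{2} + \left(2 - 15\right) j\right) - 1 = \left(j^{2} - 13 j\right) - 1 = -1 + j^{2} - 13 j$)
$X{\left(-5 \right)} 180 = \left(-1 + \left(-5\right)^{2} - -65\right) 180 = \left(-1 + 25 + 65\right) 180 = 89 \cdot 180 = 16020$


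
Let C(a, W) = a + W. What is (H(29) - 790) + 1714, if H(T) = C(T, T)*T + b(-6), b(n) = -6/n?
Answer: 2607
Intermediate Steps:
C(a, W) = W + a
H(T) = 1 + 2*T² (H(T) = (T + T)*T - 6/(-6) = (2*T)*T - 6*(-⅙) = 2*T² + 1 = 1 + 2*T²)
(H(29) - 790) + 1714 = ((1 + 2*29²) - 790) + 1714 = ((1 + 2*841) - 790) + 1714 = ((1 + 1682) - 790) + 1714 = (1683 - 790) + 1714 = 893 + 1714 = 2607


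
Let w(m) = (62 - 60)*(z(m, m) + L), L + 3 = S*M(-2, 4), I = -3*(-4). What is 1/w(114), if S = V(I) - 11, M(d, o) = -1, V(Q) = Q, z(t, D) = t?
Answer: 1/220 ≈ 0.0045455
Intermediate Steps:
I = 12
S = 1 (S = 12 - 11 = 1)
L = -4 (L = -3 + 1*(-1) = -3 - 1 = -4)
w(m) = -8 + 2*m (w(m) = (62 - 60)*(m - 4) = 2*(-4 + m) = -8 + 2*m)
1/w(114) = 1/(-8 + 2*114) = 1/(-8 + 228) = 1/220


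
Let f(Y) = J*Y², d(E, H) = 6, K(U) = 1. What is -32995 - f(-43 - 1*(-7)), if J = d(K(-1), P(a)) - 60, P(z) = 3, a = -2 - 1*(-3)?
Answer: 36989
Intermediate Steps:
a = 1 (a = -2 + 3 = 1)
J = -54 (J = 6 - 60 = -54)
f(Y) = -54*Y²
-32995 - f(-43 - 1*(-7)) = -32995 - (-54)*(-43 - 1*(-7))² = -32995 - (-54)*(-43 + 7)² = -32995 - (-54)*(-36)² = -32995 - (-54)*1296 = -32995 - 1*(-69984) = -32995 + 69984 = 36989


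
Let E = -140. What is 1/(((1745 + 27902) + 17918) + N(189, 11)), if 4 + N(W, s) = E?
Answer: 1/47421 ≈ 2.1088e-5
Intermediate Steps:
N(W, s) = -144 (N(W, s) = -4 - 140 = -144)
1/(((1745 + 27902) + 17918) + N(189, 11)) = 1/(((1745 + 27902) + 17918) - 144) = 1/((29647 + 17918) - 144) = 1/(47565 - 144) = 1/47421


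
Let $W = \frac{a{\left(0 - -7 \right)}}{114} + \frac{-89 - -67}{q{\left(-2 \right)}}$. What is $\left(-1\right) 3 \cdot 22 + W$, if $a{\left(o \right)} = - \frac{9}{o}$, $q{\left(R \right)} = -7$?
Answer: $- \frac{2389}{38} \approx -62.868$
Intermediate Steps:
$W = \frac{119}{38}$ ($W = \frac{\left(-9\right) \frac{1}{0 - -7}}{114} + \frac{-89 - -67}{-7} = - \frac{9}{0 + 7} \cdot \frac{1}{114} + \left(-89 + 67\right) \left(- \frac{1}{7}\right) = - \frac{9}{7} \cdot \frac{1}{114} - - \frac{22}{7} = \left(-9\right) \frac{1}{7} \cdot \frac{1}{114} + \frac{22}{7} = \left(- \frac{9}{7}\right) \frac{1}{114} + \frac{22}{7} = - \frac{3}{266} + \frac{22}{7} = \frac{119}{38} \approx 3.1316$)
$\left(-1\right) 3 \cdot 22 + W = \left(-1\right) 3 \cdot 22 + \frac{119}{38} = \left(-3\right) 22 + \frac{119}{38} = -66 + \frac{119}{38} = - \frac{2389}{38}$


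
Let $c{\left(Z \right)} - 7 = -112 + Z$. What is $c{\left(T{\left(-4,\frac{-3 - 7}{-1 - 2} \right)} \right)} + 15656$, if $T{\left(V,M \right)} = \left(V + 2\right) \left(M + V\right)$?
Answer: $\frac{46657}{3} \approx 15552.0$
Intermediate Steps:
$T{\left(V,M \right)} = \left(2 + V\right) \left(M + V\right)$
$c{\left(Z \right)} = -105 + Z$ ($c{\left(Z \right)} = 7 + \left(-112 + Z\right) = -105 + Z$)
$c{\left(T{\left(-4,\frac{-3 - 7}{-1 - 2} \right)} \right)} + 15656 = \left(-105 + \left(\left(-4\right)^{2} + 2 \frac{-3 - 7}{-1 - 2} + 2 \left(-4\right) + \frac{-3 - 7}{-1 - 2} \left(-4\right)\right)\right) + 15656 = \left(-105 + \left(16 + 2 \left(- \frac{10}{-3}\right) - 8 + - \frac{10}{-3} \left(-4\right)\right)\right) + 15656 = \left(-105 + \left(16 + 2 \left(\left(-10\right) \left(- \frac{1}{3}\right)\right) - 8 + \left(-10\right) \left(- \frac{1}{3}\right) \left(-4\right)\right)\right) + 15656 = \left(-105 + \left(16 + 2 \cdot \frac{10}{3} - 8 + \frac{10}{3} \left(-4\right)\right)\right) + 15656 = \left(-105 + \left(16 + \frac{20}{3} - 8 - \frac{40}{3}\right)\right) + 15656 = \left(-105 + \frac{4}{3}\right) + 15656 = - \frac{311}{3} + 15656 = \frac{46657}{3}$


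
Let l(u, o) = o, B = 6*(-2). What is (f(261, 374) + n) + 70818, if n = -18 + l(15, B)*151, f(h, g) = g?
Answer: 69362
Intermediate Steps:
B = -12
n = -1830 (n = -18 - 12*151 = -18 - 1812 = -1830)
(f(261, 374) + n) + 70818 = (374 - 1830) + 70818 = -1456 + 70818 = 69362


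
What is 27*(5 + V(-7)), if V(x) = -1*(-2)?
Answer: 189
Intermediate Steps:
V(x) = 2
27*(5 + V(-7)) = 27*(5 + 2) = 27*7 = 189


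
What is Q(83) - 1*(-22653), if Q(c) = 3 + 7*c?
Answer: 23237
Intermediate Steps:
Q(83) - 1*(-22653) = (3 + 7*83) - 1*(-22653) = (3 + 581) + 22653 = 584 + 22653 = 23237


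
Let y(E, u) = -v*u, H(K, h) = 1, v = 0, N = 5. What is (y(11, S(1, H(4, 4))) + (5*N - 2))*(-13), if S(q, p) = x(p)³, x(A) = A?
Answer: -299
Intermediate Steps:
S(q, p) = p³
y(E, u) = 0 (y(E, u) = -0*u = -1*0 = 0)
(y(11, S(1, H(4, 4))) + (5*N - 2))*(-13) = (0 + (5*5 - 2))*(-13) = (0 + (25 - 2))*(-13) = (0 + 23)*(-13) = 23*(-13) = -299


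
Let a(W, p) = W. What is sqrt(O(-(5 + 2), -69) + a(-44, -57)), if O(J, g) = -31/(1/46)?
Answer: 7*I*sqrt(30) ≈ 38.341*I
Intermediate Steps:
O(J, g) = -1426 (O(J, g) = -31/1/46 = -31*46 = -1426)
sqrt(O(-(5 + 2), -69) + a(-44, -57)) = sqrt(-1426 - 44) = sqrt(-1470) = 7*I*sqrt(30)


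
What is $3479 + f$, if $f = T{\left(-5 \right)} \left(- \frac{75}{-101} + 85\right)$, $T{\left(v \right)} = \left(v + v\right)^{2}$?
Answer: $\frac{1217379}{101} \approx 12053.0$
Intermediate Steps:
$T{\left(v \right)} = 4 v^{2}$ ($T{\left(v \right)} = \left(2 v\right)^{2} = 4 v^{2}$)
$f = \frac{866000}{101}$ ($f = 4 \left(-5\right)^{2} \left(- \frac{75}{-101} + 85\right) = 4 \cdot 25 \left(\left(-75\right) \left(- \frac{1}{101}\right) + 85\right) = 100 \left(\frac{75}{101} + 85\right) = 100 \cdot \frac{8660}{101} = \frac{866000}{101} \approx 8574.3$)
$3479 + f = 3479 + \frac{866000}{101} = \frac{1217379}{101}$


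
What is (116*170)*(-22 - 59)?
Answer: -1597320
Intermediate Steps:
(116*170)*(-22 - 59) = 19720*(-81) = -1597320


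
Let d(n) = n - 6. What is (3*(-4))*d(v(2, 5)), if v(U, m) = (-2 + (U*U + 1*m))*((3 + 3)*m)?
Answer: -2448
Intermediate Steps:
v(U, m) = 6*m*(-2 + m + U²) (v(U, m) = (-2 + (U² + m))*(6*m) = (-2 + (m + U²))*(6*m) = (-2 + m + U²)*(6*m) = 6*m*(-2 + m + U²))
d(n) = -6 + n
(3*(-4))*d(v(2, 5)) = (3*(-4))*(-6 + 6*5*(-2 + 5 + 2²)) = -12*(-6 + 6*5*(-2 + 5 + 4)) = -12*(-6 + 6*5*7) = -12*(-6 + 210) = -12*204 = -2448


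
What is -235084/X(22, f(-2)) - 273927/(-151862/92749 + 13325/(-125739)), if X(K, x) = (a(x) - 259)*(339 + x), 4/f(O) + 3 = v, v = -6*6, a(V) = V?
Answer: 426668603656748640594597/2715344153680058755 ≈ 1.5713e+5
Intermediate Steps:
v = -36
f(O) = -4/39 (f(O) = 4/(-3 - 36) = 4/(-39) = 4*(-1/39) = -4/39)
X(K, x) = (-259 + x)*(339 + x) (X(K, x) = (x - 259)*(339 + x) = (-259 + x)*(339 + x))
-235084/X(22, f(-2)) - 273927/(-151862/92749 + 13325/(-125739)) = -235084/(-87801 + (-4/39)² + 80*(-4/39)) - 273927/(-151862/92749 + 13325/(-125739)) = -235084/(-87801 + 16/1521 - 320/39) - 273927/(-151862*1/92749 + 13325*(-1/125739)) = -235084/(-133557785/1521) - 273927/(-151862/92749 - 13325/125739) = -235084*(-1521/133557785) - 273927/(-20330856443/11662166511) = 357562764/133557785 - 273927*(-11662166511/20330856443) = 357562764/133557785 + 3194582285858697/20330856443 = 426668603656748640594597/2715344153680058755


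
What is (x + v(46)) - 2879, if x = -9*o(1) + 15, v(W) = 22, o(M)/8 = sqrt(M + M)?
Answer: -2842 - 72*sqrt(2) ≈ -2943.8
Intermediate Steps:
o(M) = 8*sqrt(2)*sqrt(M) (o(M) = 8*sqrt(M + M) = 8*sqrt(2*M) = 8*(sqrt(2)*sqrt(M)) = 8*sqrt(2)*sqrt(M))
x = 15 - 72*sqrt(2) (x = -72*sqrt(2)*sqrt(1) + 15 = -72*sqrt(2) + 15 = 15 - 72*sqrt(2) ≈ -86.823)
(x + v(46)) - 2879 = ((15 - 72*sqrt(2)) + 22) - 2879 = (37 - 72*sqrt(2)) - 2879 = -2842 - 72*sqrt(2)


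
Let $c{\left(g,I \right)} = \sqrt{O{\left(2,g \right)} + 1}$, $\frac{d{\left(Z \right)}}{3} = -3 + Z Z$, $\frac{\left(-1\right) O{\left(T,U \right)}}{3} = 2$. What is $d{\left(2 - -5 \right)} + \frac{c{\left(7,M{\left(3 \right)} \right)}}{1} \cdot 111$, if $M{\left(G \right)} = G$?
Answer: $138 + 111 i \sqrt{5} \approx 138.0 + 248.2 i$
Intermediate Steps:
$O{\left(T,U \right)} = -6$ ($O{\left(T,U \right)} = \left(-3\right) 2 = -6$)
$d{\left(Z \right)} = -9 + 3 Z^{2}$ ($d{\left(Z \right)} = 3 \left(-3 + Z Z\right) = 3 \left(-3 + Z^{2}\right) = -9 + 3 Z^{2}$)
$c{\left(g,I \right)} = i \sqrt{5}$ ($c{\left(g,I \right)} = \sqrt{-6 + 1} = \sqrt{-5} = i \sqrt{5}$)
$d{\left(2 - -5 \right)} + \frac{c{\left(7,M{\left(3 \right)} \right)}}{1} \cdot 111 = \left(-9 + 3 \left(2 - -5\right)^{2}\right) + \frac{i \sqrt{5}}{1} \cdot 111 = \left(-9 + 3 \left(2 + 5\right)^{2}\right) + i \sqrt{5} \cdot 1 \cdot 111 = \left(-9 + 3 \cdot 7^{2}\right) + i \sqrt{5} \cdot 111 = \left(-9 + 3 \cdot 49\right) + 111 i \sqrt{5} = \left(-9 + 147\right) + 111 i \sqrt{5} = 138 + 111 i \sqrt{5}$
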